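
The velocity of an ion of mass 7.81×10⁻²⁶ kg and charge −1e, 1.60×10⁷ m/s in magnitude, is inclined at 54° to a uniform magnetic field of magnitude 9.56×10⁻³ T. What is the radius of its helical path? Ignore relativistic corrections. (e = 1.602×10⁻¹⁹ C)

v⊥ = v sinθ = 1.60×10⁷·sin54° ≈ 1.294×10⁷ m/s.
r = m v⊥/(|q|B) = (7.81×10⁻²⁶)(1.294×10⁷)/((1.602×10⁻¹⁹)(9.56×10⁻³)) ≈ 660 m.

r ≈ 660 m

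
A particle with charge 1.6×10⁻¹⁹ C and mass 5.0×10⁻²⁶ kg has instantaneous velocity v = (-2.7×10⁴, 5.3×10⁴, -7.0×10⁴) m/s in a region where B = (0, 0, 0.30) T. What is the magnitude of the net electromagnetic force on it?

v×B = (1.59×10⁴, 8100, 0) N/C.
F = q v×B = (1.6×10⁻¹⁹ C)·(1.59×10⁴, 8100, 0) = (2.54×10⁻¹⁵, 1.30×10⁻¹⁵, 0) N.
|F| = 2.86×10⁻¹⁵ N.

|F| ≈ 2.86×10⁻¹⁵ N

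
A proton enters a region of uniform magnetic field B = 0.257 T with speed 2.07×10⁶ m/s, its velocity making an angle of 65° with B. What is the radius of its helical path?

r ≈ 0.0762 m

v⊥ = v sinθ = 2.07×10⁶·sin65° ≈ 1.876×10⁶ m/s.
r = m v⊥/(|q|B) = (1.673×10⁻²⁷)(1.876×10⁶)/((1.602×10⁻¹⁹)(0.257)) ≈ 0.0762 m.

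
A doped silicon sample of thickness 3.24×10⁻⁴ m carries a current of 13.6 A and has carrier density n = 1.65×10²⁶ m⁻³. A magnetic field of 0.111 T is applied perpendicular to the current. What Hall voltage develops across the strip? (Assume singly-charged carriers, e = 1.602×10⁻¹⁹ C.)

V_H ≈ 1.76×10⁻⁴ V

V_H = IB/(n e t).
V_H = (13.6)(0.111)/((1.65×10²⁶)(1.602×10⁻¹⁹)(3.24×10⁻⁴)) ≈ 1.76×10⁻⁴ V.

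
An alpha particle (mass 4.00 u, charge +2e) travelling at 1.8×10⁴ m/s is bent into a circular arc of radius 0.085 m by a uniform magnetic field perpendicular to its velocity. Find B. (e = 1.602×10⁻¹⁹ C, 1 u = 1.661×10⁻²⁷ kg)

From |q|vB = mv²/r, B = mv/(|q|r).
B = (6.644×10⁻²⁷)(1.8×10⁴)/((3.204×10⁻¹⁹)(0.085)) ≈ 4.4×10⁻³ T.

B ≈ 4.4×10⁻³ T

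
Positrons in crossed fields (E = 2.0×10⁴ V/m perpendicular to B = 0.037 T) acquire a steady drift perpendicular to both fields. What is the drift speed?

v_d ≈ 5.4×10⁵ m/s

The steady drift has the magnetic force balancing the electric force, so v_d = E/B.
v_d = 2.0×10⁴/0.037 = 5.4×10⁵ m/s.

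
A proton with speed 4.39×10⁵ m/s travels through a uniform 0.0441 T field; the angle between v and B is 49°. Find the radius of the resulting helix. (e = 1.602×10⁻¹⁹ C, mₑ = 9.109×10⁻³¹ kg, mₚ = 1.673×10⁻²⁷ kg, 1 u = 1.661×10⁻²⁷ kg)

r ≈ 0.0785 m

v⊥ = v sinθ = 4.39×10⁵·sin49° ≈ 3.313×10⁵ m/s.
r = m v⊥/(|q|B) = (1.673×10⁻²⁷)(3.313×10⁵)/((1.602×10⁻¹⁹)(0.0441)) ≈ 0.0785 m.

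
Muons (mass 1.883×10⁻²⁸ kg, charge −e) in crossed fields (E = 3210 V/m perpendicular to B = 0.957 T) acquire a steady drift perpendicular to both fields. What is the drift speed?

The steady drift has the magnetic force balancing the electric force, so v_d = E/B.
v_d = 3210/0.957 = 3350 m/s.

v_d ≈ 3350 m/s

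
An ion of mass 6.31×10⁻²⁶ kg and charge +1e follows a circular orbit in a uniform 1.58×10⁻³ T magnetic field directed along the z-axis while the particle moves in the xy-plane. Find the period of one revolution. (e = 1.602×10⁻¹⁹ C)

The cyclotron period depends only on m, q, B: T = 2πm/(|q|B).
T = 2π(6.31×10⁻²⁶)/((1.602×10⁻¹⁹)(1.58×10⁻³)) ≈ 1.57×10⁻³ s.

T ≈ 1.57×10⁻³ s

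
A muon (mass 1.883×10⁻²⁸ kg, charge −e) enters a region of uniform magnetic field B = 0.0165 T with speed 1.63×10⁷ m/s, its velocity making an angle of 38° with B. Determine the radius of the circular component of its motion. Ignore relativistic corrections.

v⊥ = v sinθ = 1.63×10⁷·sin38° ≈ 1.004×10⁷ m/s.
r = m v⊥/(|q|B) = (1.883×10⁻²⁸)(1.004×10⁷)/((1.602×10⁻¹⁹)(0.0165)) ≈ 0.715 m.

r ≈ 0.715 m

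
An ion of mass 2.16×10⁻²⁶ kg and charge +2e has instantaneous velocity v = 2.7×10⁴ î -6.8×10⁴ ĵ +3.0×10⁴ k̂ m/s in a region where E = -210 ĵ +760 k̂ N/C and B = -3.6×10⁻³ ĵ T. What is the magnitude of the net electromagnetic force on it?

v×B = (108, 0, -97.2) N/C.
E + v×B = (108, -210, 663) N/C.
F = q(E + v×B) = (3.204×10⁻¹⁹ C)·(108, -210, 663) = (3.46×10⁻¹⁷, -6.73×10⁻¹⁷, 2.12×10⁻¹⁶) N.
|F| = 2.25×10⁻¹⁶ N.

|F| ≈ 2.25×10⁻¹⁶ N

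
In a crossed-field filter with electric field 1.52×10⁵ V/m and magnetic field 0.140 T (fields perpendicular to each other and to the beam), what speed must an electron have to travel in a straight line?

Zero net Lorentz force requires |qE| = |q v×B|, i.e. E = vB.
v = E/B = 1.52×10⁵/0.140 = 1.09×10⁶ m/s.

v = 1.09×10⁶ m/s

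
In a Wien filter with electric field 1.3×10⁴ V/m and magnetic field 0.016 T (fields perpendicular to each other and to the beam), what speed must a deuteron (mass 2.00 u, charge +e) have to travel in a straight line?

v = 8.1×10⁵ m/s

Straight-line motion ⇒ electric and magnetic forces cancel, so E = vB.
v = E/B = 1.3×10⁴/0.016 = 8.1×10⁵ m/s.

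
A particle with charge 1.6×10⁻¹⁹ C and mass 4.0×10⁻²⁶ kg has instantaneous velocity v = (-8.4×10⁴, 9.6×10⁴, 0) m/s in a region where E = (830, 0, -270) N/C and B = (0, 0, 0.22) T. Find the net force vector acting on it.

F ≈ (3.51×10⁻¹⁵, 2.96×10⁻¹⁵, -4.32×10⁻¹⁷) N

v×B = (2.11×10⁴, 1.85×10⁴, 0) N/C.
E + v×B = (2.20×10⁴, 1.85×10⁴, -270) N/C.
F = q(E + v×B) = (1.6×10⁻¹⁹ C)·(2.20×10⁴, 1.85×10⁴, -270) = (3.51×10⁻¹⁵, 2.96×10⁻¹⁵, -4.32×10⁻¹⁷) N.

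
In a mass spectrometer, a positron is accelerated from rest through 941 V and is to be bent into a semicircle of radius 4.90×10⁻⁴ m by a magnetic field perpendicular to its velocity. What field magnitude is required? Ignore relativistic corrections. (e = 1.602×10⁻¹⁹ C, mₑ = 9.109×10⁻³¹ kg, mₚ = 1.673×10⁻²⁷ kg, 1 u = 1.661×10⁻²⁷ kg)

B ≈ 0.211 T

v = √(2|q|V/m) = √(2·1.602×10⁻¹⁹·941/9.109×10⁻³¹) ≈ 1.819×10⁷ m/s.
B = mv/(|q|r) = (9.109×10⁻³¹)(1.819×10⁷)/((1.602×10⁻¹⁹)(4.90×10⁻⁴)) ≈ 0.211 T.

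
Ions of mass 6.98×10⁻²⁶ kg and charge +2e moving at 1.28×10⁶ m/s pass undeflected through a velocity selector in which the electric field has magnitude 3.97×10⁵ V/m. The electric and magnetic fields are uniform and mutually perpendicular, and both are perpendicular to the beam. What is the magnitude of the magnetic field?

B = 0.310 T

Balance of forces in the selector: qE = qvB ⇒ B = E/v.
B = 3.97×10⁵/1.28×10⁶ = 0.310 T.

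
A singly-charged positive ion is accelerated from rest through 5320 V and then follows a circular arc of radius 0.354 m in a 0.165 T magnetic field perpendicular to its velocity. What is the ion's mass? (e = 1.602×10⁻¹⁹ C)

Combine |q|V = ½mv² and r = mv/(|q|B): eliminate v to get m = qB²r²/(2V).
m = (1.602×10⁻¹⁹)(0.165)²(0.354)²/(2·5320) ≈ 5.14×10⁻²⁶ kg.

m ≈ 5.14×10⁻²⁶ kg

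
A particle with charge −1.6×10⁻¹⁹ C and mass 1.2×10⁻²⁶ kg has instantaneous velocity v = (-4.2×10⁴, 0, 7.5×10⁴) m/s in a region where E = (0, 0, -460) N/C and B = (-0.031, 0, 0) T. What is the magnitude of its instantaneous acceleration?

v×B = (0, -2320, 0) N/C.
E + v×B = (0, -2320, -460) N/C.
F = q(E + v×B) = (−1.6×10⁻¹⁹ C)·(0, -2320, -460) = (0, 3.72×10⁻¹⁶, 7.36×10⁻¹⁷) N.
|a| = |F|/m = 3.792×10⁻¹⁶/1.2×10⁻²⁶ ≈ 3.16×10¹⁰ m/s².

|a| ≈ 3.16×10¹⁰ m/s²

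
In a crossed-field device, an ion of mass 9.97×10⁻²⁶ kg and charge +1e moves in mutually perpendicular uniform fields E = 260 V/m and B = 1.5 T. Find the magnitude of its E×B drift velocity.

The steady drift has the magnetic force balancing the electric force, so v_d = E/B.
v_d = 260/1.5 = 170 m/s.

v_d ≈ 170 m/s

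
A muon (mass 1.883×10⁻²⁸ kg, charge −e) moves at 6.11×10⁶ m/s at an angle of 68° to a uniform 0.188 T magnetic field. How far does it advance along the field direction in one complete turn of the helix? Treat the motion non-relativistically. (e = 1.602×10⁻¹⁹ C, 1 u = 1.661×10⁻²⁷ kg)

v∥ = v cosθ = 6.11×10⁶·cos68° ≈ 2.289×10⁶ m/s.
T = 2πm/(|q|B) = 2π(1.883×10⁻²⁸)/((1.602×10⁻¹⁹)(0.188)) ≈ 3.928×10⁻⁸ s.
pitch = v∥ T = (2.289×10⁶)(3.928×10⁻⁸) ≈ 0.0899 m.

p ≈ 0.0899 m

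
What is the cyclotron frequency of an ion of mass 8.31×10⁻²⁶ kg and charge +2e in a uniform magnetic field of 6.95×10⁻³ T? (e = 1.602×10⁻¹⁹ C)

f ≈ 4260 Hz

f = |q|B/(2πm).
f = (3.204×10⁻¹⁹)(6.95×10⁻³)/(2π·8.31×10⁻²⁶) ≈ 4260 Hz.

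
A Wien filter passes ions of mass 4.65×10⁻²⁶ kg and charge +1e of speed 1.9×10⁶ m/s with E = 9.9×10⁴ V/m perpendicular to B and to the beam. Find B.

B = 0.052 T

Balance of forces in the selector: qE = qvB ⇒ B = E/v.
B = 9.9×10⁴/1.9×10⁶ = 0.052 T.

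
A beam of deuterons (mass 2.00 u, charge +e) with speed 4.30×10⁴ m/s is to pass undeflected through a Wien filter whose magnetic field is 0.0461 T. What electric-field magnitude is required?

For straight-line motion qE = qvB, so E = vB.
E = 4.30×10⁴ × 0.0461 = 1980 V/m.

E = 1980 V/m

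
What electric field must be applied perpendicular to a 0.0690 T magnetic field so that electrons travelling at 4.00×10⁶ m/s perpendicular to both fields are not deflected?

For straight-line motion qE = qvB, so E = vB.
E = 4.00×10⁶ × 0.0690 = 2.76×10⁵ V/m.

E = 2.76×10⁵ V/m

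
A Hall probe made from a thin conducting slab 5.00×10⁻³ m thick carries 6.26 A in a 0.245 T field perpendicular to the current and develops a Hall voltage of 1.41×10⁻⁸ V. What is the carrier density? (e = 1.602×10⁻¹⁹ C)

n ≈ 1.36×10²⁹ m⁻³

From V_H = IB/(n e t), n = IB/(V_H e t).
n = (6.26)(0.245)/((1.41×10⁻⁸)(1.602×10⁻¹⁹)(5.00×10⁻³)) ≈ 1.36×10²⁹ m⁻³.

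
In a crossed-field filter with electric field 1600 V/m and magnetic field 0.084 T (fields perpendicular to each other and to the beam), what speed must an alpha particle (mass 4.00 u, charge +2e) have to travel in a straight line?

v = 1.9×10⁴ m/s

For undeflected motion the electric and magnetic forces balance: qE = qvB.
v = E/B = 1600/0.084 = 1.9×10⁴ m/s.
The result is independent of the particle's charge and mass.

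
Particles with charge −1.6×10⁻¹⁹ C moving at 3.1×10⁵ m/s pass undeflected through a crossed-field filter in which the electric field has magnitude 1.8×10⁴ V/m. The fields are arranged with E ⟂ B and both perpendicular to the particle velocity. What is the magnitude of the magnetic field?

Balance of forces in the selector: qE = qvB ⇒ B = E/v.
B = 1.8×10⁴/3.1×10⁵ = 0.058 T.

B = 0.058 T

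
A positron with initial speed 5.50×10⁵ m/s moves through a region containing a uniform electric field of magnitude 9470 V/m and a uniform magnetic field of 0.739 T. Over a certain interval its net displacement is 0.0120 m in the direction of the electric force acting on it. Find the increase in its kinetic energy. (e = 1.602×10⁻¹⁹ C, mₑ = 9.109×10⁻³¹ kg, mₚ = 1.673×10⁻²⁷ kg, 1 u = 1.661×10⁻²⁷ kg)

The magnetic force is always ⟂ v and does no work; only the electric force changes KE.
ΔKE = F_E · d = |q|E d = (1.602×10⁻¹⁹)(9470)(0.0120) ≈ 1.82×10⁻¹⁷ J.

ΔKE ≈ 1.82×10⁻¹⁷ J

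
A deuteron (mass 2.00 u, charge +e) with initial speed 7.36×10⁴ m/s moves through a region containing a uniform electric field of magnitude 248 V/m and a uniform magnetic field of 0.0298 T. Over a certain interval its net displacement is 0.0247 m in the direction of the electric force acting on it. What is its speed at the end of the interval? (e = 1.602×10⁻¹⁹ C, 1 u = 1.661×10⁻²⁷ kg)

B does no work; ΔKE = |q|E d.
½mv_f² = ½mv₀² + |q|Ed = ½(3.322×10⁻²⁷)(7.36×10⁴)² + (1.602×10⁻¹⁹)(248)(0.0247) ≈ 8.998×10⁻¹⁸ J + 9.813×10⁻¹⁹ J ≈ 9.979×10⁻¹⁸ J.
v_f = √(2·9.979×10⁻¹⁸/3.322×10⁻²⁷) ≈ 7.75×10⁴ m/s.

v_f ≈ 7.75×10⁴ m/s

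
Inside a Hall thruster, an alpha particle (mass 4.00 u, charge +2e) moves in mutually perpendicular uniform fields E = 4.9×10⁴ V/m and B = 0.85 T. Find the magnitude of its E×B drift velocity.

v_d ≈ 5.8×10⁴ m/s

The steady drift has the magnetic force balancing the electric force, so v_d = E/B.
v_d = 4.9×10⁴/0.85 = 5.8×10⁴ m/s.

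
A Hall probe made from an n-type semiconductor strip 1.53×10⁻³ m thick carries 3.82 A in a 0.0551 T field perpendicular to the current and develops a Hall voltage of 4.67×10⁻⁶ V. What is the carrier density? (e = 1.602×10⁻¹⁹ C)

n ≈ 1.84×10²⁶ m⁻³

From V_H = IB/(n e t), n = IB/(V_H e t).
n = (3.82)(0.0551)/((4.67×10⁻⁶)(1.602×10⁻¹⁹)(1.53×10⁻³)) ≈ 1.84×10²⁶ m⁻³.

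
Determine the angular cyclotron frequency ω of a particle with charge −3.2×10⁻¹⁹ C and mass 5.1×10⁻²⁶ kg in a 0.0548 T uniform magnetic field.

ω ≈ 3.44×10⁵ rad/s

ω = |q|B/m.
ω = (3.2×10⁻¹⁹)(0.0548)/5.1×10⁻²⁶ ≈ 3.44×10⁵ rad/s.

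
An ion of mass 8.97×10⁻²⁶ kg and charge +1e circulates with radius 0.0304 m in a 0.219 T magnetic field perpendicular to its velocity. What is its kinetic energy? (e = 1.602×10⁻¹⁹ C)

v = |q|Br/m, then KE = ½mv² = (qBr)²/(2m).
v = (1.602×10⁻¹⁹)(0.219)(0.0304)/8.97×10⁻²⁶ ≈ 1.189×10⁴ m/s.
KE = ½(8.97×10⁻²⁶)(1.189×10⁴)² ≈ 6.34×10⁻¹⁸ J.

KE ≈ 6.34×10⁻¹⁸ J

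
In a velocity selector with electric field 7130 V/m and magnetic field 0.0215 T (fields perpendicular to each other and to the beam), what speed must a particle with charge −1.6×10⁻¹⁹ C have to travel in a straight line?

Straight-line motion ⇒ electric and magnetic forces cancel, so E = vB.
v = E/B = 7130/0.0215 = 3.32×10⁵ m/s.
The result is independent of the particle's charge and mass.

v = 3.32×10⁵ m/s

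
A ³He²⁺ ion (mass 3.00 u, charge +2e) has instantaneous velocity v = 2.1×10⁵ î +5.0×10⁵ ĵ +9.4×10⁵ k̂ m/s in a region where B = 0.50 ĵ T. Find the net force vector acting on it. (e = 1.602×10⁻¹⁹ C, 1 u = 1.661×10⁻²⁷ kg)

v×B = (-4.70×10⁵, 0, 1.05×10⁵) N/C.
F = q v×B = (3.204×10⁻¹⁹ C)·(-4.70×10⁵, 0, 1.05×10⁵) = (-1.51×10⁻¹³, 0, 3.36×10⁻¹⁴) N.

F ≈ (-1.51×10⁻¹³, 0, 3.36×10⁻¹⁴) N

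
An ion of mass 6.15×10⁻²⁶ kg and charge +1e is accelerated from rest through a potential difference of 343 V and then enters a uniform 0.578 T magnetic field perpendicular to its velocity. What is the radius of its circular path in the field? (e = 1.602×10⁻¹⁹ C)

r ≈ 0.0281 m

Acceleration: |q|V = ½mv² ⇒ v = √(2|q|V/m) = √(2·1.602×10⁻¹⁹·343/6.15×10⁻²⁶) ≈ 4.227×10⁴ m/s.
In the field: r = mv/(|q|B) = (6.15×10⁻²⁶)(4.227×10⁴)/((1.602×10⁻¹⁹)(0.578)) ≈ 0.0281 m.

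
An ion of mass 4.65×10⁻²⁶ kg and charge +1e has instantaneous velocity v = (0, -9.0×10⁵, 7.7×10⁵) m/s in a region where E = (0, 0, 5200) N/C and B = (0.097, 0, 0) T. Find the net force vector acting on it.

v×B = (0, 7.47×10⁴, 8.73×10⁴) N/C.
E + v×B = (0, 7.47×10⁴, 9.25×10⁴) N/C.
F = q(E + v×B) = (1.602×10⁻¹⁹ C)·(0, 7.47×10⁴, 9.25×10⁴) = (0, 1.20×10⁻¹⁴, 1.48×10⁻¹⁴) N.

F ≈ (0, 1.20×10⁻¹⁴, 1.48×10⁻¹⁴) N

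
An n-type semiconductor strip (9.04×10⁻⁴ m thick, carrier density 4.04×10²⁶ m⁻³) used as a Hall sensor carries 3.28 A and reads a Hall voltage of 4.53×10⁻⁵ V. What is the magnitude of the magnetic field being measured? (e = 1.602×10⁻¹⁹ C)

From V_H = IB/(n e t), B = V_H n e t / I.
B = (4.53×10⁻⁵)(4.04×10²⁶)(1.602×10⁻¹⁹)(9.04×10⁻⁴)/3.28 ≈ 0.808 T.

B ≈ 0.808 T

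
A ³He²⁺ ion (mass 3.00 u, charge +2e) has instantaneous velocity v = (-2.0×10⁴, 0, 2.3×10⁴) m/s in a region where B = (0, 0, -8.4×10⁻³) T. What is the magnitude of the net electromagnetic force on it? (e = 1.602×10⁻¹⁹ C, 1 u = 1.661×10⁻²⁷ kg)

v×B = (0, -168, 0) N/C.
F = q v×B = (3.204×10⁻¹⁹ C)·(0, -168, 0) = (0, -5.38×10⁻¹⁷, 0) N.
|F| = 5.38×10⁻¹⁷ N.

|F| ≈ 5.38×10⁻¹⁷ N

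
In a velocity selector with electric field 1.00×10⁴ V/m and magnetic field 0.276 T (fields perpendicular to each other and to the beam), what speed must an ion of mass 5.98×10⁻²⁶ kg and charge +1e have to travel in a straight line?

v = 3.62×10⁴ m/s

Straight-line motion ⇒ electric and magnetic forces cancel, so E = vB.
v = E/B = 1.00×10⁴/0.276 = 3.62×10⁴ m/s.
The result is independent of the particle's charge and mass.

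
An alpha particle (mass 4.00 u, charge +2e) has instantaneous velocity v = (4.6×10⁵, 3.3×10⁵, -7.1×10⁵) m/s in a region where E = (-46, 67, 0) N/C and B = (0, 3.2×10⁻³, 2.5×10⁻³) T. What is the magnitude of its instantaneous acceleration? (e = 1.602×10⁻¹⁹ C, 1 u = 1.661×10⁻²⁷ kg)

v×B = (3100, -1150, 1470) N/C.
E + v×B = (3050, -1080, 1470) N/C.
F = q(E + v×B) = (3.204×10⁻¹⁹ C)·(3050, -1080, 1470) = (9.78×10⁻¹⁶, -3.47×10⁻¹⁶, 4.72×10⁻¹⁶) N.
|a| = |F|/m = 1.139×10⁻¹⁵/6.644×10⁻²⁷ ≈ 1.72×10¹¹ m/s².

|a| ≈ 1.72×10¹¹ m/s²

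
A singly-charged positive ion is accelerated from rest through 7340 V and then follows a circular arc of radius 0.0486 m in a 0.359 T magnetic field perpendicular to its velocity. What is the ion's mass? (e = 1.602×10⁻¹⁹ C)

Combine |q|V = ½mv² and r = mv/(|q|B): eliminate v to get m = qB²r²/(2V).
m = (1.602×10⁻¹⁹)(0.359)²(0.0486)²/(2·7340) ≈ 3.32×10⁻²⁷ kg.

m ≈ 3.32×10⁻²⁷ kg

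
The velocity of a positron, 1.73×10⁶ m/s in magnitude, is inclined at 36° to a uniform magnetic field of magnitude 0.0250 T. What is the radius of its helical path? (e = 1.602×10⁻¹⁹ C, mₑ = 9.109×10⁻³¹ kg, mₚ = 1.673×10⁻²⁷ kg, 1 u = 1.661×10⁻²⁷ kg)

v⊥ = v sinθ = 1.73×10⁶·sin36° ≈ 1.017×10⁶ m/s.
r = m v⊥/(|q|B) = (9.109×10⁻³¹)(1.017×10⁶)/((1.602×10⁻¹⁹)(0.0250)) ≈ 2.31×10⁻⁴ m.

r ≈ 2.31×10⁻⁴ m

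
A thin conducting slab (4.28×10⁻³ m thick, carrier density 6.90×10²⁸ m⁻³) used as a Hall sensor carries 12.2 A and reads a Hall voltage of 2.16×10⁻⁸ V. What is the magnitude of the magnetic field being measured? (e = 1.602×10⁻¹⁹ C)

B ≈ 0.0838 T

From V_H = IB/(n e t), B = V_H n e t / I.
B = (2.16×10⁻⁸)(6.90×10²⁸)(1.602×10⁻¹⁹)(4.28×10⁻³)/12.2 ≈ 0.0838 T.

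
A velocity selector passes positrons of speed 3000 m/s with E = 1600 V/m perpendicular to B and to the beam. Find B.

B = 0.53 T

Balance of forces in the selector: qE = qvB ⇒ B = E/v.
B = 1600/3000 = 0.53 T.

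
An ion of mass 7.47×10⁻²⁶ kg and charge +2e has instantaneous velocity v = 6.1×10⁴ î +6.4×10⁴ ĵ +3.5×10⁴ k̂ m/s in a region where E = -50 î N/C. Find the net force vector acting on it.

F ≈ (-1.60×10⁻¹⁷, 0, 0) N

Only an electric field acts, so F = qE = (3.204×10⁻¹⁹ C)·(-50.0, 0, 0) = (-1.60×10⁻¹⁷, 0, 0) N.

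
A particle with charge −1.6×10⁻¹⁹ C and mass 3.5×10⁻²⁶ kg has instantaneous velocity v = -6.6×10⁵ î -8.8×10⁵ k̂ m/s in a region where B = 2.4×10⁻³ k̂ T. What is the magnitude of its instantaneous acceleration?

|a| ≈ 7.24×10⁹ m/s²

v×B = (0, 1580, 0) N/C.
F = q v×B = (−1.6×10⁻¹⁹ C)·(0, 1580, 0) = (0, -2.53×10⁻¹⁶, 0) N.
|a| = |F|/m = 2.534×10⁻¹⁶/3.5×10⁻²⁶ ≈ 7.24×10⁹ m/s².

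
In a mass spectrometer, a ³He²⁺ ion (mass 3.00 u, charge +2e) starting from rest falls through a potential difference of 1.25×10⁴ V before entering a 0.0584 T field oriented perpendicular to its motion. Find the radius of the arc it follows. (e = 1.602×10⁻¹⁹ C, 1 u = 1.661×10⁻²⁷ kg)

r ≈ 0.338 m

Acceleration: |q|V = ½mv² ⇒ v = √(2|q|V/m) = √(2·3.204×10⁻¹⁹·1.25×10⁴/4.983×10⁻²⁷) ≈ 1.268×10⁶ m/s.
In the field: r = mv/(|q|B) = (4.983×10⁻²⁷)(1.268×10⁶)/((3.204×10⁻¹⁹)(0.0584)) ≈ 0.338 m.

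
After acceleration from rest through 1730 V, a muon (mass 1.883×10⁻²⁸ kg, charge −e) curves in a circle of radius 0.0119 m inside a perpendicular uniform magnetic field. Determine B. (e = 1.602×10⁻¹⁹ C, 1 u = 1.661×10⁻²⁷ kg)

B ≈ 0.169 T

v = √(2|q|V/m) = √(2·1.602×10⁻¹⁹·1730/1.883×10⁻²⁸) ≈ 1.716×10⁶ m/s.
B = mv/(|q|r) = (1.883×10⁻²⁸)(1.716×10⁶)/((1.602×10⁻¹⁹)(0.0119)) ≈ 0.169 T.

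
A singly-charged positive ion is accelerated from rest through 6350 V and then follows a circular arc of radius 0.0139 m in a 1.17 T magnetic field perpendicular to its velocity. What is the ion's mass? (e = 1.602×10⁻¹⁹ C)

m ≈ 3.34×10⁻²⁷ kg

Combine |q|V = ½mv² and r = mv/(|q|B): eliminate v to get m = qB²r²/(2V).
m = (1.602×10⁻¹⁹)(1.17)²(0.0139)²/(2·6350) ≈ 3.34×10⁻²⁷ kg.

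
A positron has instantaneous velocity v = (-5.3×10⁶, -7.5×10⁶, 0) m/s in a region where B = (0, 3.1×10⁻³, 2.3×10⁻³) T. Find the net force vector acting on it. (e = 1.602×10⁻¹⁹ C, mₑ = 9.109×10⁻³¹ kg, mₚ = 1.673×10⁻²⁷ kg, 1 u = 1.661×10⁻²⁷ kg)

v×B = (-1.72×10⁴, 1.22×10⁴, -1.64×10⁴) N/C.
F = q v×B = (1.602×10⁻¹⁹ C)·(-1.72×10⁴, 1.22×10⁴, -1.64×10⁴) = (-2.76×10⁻¹⁵, 1.95×10⁻¹⁵, -2.63×10⁻¹⁵) N.

F ≈ (-2.76×10⁻¹⁵, 1.95×10⁻¹⁵, -2.63×10⁻¹⁵) N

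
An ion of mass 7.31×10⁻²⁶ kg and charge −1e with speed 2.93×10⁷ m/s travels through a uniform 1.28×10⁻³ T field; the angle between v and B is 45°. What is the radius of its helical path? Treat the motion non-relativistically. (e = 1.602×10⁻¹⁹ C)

r ≈ 7390 m

v⊥ = v sinθ = 2.93×10⁷·sin45° ≈ 2.072×10⁷ m/s.
r = m v⊥/(|q|B) = (7.31×10⁻²⁶)(2.072×10⁷)/((1.602×10⁻¹⁹)(1.28×10⁻³)) ≈ 7390 m.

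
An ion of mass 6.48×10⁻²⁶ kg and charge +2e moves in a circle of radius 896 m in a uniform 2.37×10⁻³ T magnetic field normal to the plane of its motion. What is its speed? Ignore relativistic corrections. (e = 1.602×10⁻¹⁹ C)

From |q|vB = mv²/r, v = |q|Br/m.
v = (3.204×10⁻¹⁹)(2.37×10⁻³)(896)/6.48×10⁻²⁶ ≈ 1.05×10⁷ m/s.

v ≈ 1.05×10⁷ m/s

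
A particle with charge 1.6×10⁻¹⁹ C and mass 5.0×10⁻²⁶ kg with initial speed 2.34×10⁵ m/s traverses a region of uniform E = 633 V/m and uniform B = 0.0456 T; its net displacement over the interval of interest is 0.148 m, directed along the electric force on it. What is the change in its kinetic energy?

ΔKE ≈ 1.50×10⁻¹⁷ J

The magnetic force is always ⟂ v and does no work; only the electric force changes KE.
ΔKE = F_E · d = |q|E d = (1.6×10⁻¹⁹)(633)(0.148) ≈ 1.50×10⁻¹⁷ J.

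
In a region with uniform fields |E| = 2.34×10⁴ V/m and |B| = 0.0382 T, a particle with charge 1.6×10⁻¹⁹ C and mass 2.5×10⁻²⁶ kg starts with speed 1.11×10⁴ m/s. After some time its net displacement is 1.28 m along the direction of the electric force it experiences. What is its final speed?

v_f ≈ 6.19×10⁵ m/s

B does no work; ΔKE = |q|E d.
½mv_f² = ½mv₀² + |q|Ed = ½(2.5×10⁻²⁶)(1.11×10⁴)² + (1.6×10⁻¹⁹)(2.34×10⁴)(1.28) ≈ 1.540×10⁻¹⁸ J + 4.792×10⁻¹⁵ J ≈ 4.794×10⁻¹⁵ J.
v_f = √(2·4.794×10⁻¹⁵/2.5×10⁻²⁶) ≈ 6.19×10⁵ m/s.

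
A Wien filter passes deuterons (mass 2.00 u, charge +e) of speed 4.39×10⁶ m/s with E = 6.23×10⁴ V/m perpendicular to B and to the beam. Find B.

Balance of forces in the selector: qE = qvB ⇒ B = E/v.
B = 6.23×10⁴/4.39×10⁶ = 0.0142 T.

B = 0.0142 T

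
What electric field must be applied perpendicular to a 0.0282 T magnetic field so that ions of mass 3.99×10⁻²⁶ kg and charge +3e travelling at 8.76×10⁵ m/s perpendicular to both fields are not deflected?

For straight-line motion qE = qvB, so E = vB.
E = 8.76×10⁵ × 0.0282 = 2.47×10⁴ V/m.

E = 2.47×10⁴ V/m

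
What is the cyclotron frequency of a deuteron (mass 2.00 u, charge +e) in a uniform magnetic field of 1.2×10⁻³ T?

f ≈ 9200 Hz

f = |q|B/(2πm).
f = (1.602×10⁻¹⁹)(1.2×10⁻³)/(2π·3.322×10⁻²⁷) ≈ 9200 Hz.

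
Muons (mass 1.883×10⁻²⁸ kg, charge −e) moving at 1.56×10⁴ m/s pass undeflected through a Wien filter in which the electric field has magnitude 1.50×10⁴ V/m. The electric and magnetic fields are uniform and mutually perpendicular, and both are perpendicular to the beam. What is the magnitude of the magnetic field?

B = 0.962 T

Balance of forces in the selector: qE = qvB ⇒ B = E/v.
B = 1.50×10⁴/1.56×10⁴ = 0.962 T.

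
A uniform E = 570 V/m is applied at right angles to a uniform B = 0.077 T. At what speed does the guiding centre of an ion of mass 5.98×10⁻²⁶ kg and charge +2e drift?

The steady drift has the magnetic force balancing the electric force, so v_d = E/B.
v_d = 570/0.077 = 7400 m/s.

v_d ≈ 7400 m/s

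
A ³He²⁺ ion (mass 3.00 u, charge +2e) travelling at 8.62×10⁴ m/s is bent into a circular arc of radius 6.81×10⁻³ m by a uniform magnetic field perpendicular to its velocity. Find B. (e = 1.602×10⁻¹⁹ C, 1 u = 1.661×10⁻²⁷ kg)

B ≈ 0.197 T

From |q|vB = mv²/r, B = mv/(|q|r).
B = (4.983×10⁻²⁷)(8.62×10⁴)/((3.204×10⁻¹⁹)(6.81×10⁻³)) ≈ 0.197 T.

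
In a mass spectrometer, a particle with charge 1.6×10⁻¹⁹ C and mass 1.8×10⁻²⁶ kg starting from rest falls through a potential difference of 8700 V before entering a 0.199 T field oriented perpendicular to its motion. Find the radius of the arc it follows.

r ≈ 0.222 m

Acceleration: |q|V = ½mv² ⇒ v = √(2|q|V/m) = √(2·1.6×10⁻¹⁹·8700/1.8×10⁻²⁶) ≈ 3.933×10⁵ m/s.
In the field: r = mv/(|q|B) = (1.8×10⁻²⁶)(3.933×10⁵)/((1.6×10⁻¹⁹)(0.199)) ≈ 0.222 m.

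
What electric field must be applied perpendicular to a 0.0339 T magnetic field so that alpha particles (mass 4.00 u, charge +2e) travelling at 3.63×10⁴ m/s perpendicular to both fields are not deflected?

For straight-line motion qE = qvB, so E = vB.
E = 3.63×10⁴ × 0.0339 = 1230 V/m.

E = 1230 V/m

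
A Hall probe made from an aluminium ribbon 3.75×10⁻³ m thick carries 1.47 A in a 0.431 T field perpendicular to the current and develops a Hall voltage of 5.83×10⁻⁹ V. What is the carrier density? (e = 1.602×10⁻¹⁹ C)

n ≈ 1.81×10²⁹ m⁻³

From V_H = IB/(n e t), n = IB/(V_H e t).
n = (1.47)(0.431)/((5.83×10⁻⁹)(1.602×10⁻¹⁹)(3.75×10⁻³)) ≈ 1.81×10²⁹ m⁻³.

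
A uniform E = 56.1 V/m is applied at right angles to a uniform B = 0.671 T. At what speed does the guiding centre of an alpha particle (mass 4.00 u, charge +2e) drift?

The E×B drift speed is v_d = E/B.
v_d = 56.1/0.671 = 83.6 m/s.

v_d ≈ 83.6 m/s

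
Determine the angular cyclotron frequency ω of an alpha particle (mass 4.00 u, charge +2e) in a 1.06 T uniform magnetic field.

ω = |q|B/m.
ω = (3.204×10⁻¹⁹)(1.06)/6.644×10⁻²⁷ ≈ 5.11×10⁷ rad/s.

ω ≈ 5.11×10⁷ rad/s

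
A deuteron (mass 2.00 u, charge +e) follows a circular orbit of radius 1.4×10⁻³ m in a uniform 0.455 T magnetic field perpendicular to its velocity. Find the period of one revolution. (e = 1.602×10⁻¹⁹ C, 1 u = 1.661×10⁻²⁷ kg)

The cyclotron period depends only on m, q, B: T = 2πm/(|q|B).
T = 2π(3.322×10⁻²⁷)/((1.602×10⁻¹⁹)(0.455)) ≈ 2.86×10⁻⁷ s.

T ≈ 2.86×10⁻⁷ s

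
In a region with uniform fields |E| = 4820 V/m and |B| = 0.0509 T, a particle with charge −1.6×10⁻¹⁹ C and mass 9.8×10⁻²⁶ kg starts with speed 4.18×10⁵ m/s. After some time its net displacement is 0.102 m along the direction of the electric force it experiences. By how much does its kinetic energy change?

The magnetic force is always ⟂ v and does no work; only the electric force changes KE.
ΔKE = F_E · d = |q|E d = (1.6×10⁻¹⁹)(4820)(0.102) ≈ 7.87×10⁻¹⁷ J.

ΔKE ≈ 7.87×10⁻¹⁷ J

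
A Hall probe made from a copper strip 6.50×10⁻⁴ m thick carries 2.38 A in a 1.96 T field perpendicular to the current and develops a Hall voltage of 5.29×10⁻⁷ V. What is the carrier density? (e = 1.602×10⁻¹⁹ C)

From V_H = IB/(n e t), n = IB/(V_H e t).
n = (2.38)(1.96)/((5.29×10⁻⁷)(1.602×10⁻¹⁹)(6.50×10⁻⁴)) ≈ 8.47×10²⁸ m⁻³.

n ≈ 8.47×10²⁸ m⁻³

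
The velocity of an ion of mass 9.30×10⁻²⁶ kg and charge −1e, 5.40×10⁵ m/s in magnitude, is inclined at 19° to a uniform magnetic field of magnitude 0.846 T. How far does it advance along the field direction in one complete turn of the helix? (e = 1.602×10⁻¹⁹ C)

v∥ = v cosθ = 5.40×10⁵·cos19° ≈ 5.106×10⁵ m/s.
T = 2πm/(|q|B) = 2π(9.30×10⁻²⁶)/((1.602×10⁻¹⁹)(0.846)) ≈ 4.312×10⁻⁶ s.
pitch = v∥ T = (5.106×10⁵)(4.312×10⁻⁶) ≈ 2.20 m.

p ≈ 2.20 m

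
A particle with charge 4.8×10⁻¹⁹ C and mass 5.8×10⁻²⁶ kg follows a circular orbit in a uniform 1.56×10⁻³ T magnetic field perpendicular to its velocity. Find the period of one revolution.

T ≈ 4.87×10⁻⁴ s

The cyclotron period depends only on m, q, B: T = 2πm/(|q|B).
T = 2π(5.8×10⁻²⁶)/((4.8×10⁻¹⁹)(1.56×10⁻³)) ≈ 4.87×10⁻⁴ s.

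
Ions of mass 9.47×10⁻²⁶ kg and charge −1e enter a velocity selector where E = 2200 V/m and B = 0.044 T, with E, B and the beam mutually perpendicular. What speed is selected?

Straight-line motion ⇒ electric and magnetic forces cancel, so E = vB.
v = E/B = 2200/0.044 = 5.0×10⁴ m/s.
The result is independent of the particle's charge and mass.

v = 5.0×10⁴ m/s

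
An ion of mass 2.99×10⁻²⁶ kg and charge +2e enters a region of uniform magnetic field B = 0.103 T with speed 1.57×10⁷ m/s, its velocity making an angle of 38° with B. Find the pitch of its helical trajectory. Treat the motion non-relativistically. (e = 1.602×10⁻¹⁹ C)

p ≈ 70.4 m

v∥ = v cosθ = 1.57×10⁷·cos38° ≈ 1.237×10⁷ m/s.
T = 2πm/(|q|B) = 2π(2.99×10⁻²⁶)/((3.204×10⁻¹⁹)(0.103)) ≈ 5.693×10⁻⁶ s.
pitch = v∥ T = (1.237×10⁷)(5.693×10⁻⁶) ≈ 70.4 m.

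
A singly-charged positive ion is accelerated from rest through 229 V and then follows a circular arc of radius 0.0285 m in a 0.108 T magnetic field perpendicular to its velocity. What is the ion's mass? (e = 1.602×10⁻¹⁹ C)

Combine |q|V = ½mv² and r = mv/(|q|B): eliminate v to get m = qB²r²/(2V).
m = (1.602×10⁻¹⁹)(0.108)²(0.0285)²/(2·229) ≈ 3.31×10⁻²⁷ kg.

m ≈ 3.31×10⁻²⁷ kg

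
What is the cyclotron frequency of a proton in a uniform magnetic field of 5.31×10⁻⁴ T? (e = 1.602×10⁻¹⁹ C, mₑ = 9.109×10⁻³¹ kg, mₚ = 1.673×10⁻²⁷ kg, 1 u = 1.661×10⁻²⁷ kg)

f ≈ 8090 Hz

f = |q|B/(2πm).
f = (1.602×10⁻¹⁹)(5.31×10⁻⁴)/(2π·1.673×10⁻²⁷) ≈ 8090 Hz.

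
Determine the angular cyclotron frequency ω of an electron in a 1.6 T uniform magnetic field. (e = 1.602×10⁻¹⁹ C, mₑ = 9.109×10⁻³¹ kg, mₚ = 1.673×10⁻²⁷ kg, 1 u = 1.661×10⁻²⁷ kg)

ω ≈ 2.8×10¹¹ rad/s

ω = |q|B/m.
ω = (1.602×10⁻¹⁹)(1.6)/9.109×10⁻³¹ ≈ 2.8×10¹¹ rad/s.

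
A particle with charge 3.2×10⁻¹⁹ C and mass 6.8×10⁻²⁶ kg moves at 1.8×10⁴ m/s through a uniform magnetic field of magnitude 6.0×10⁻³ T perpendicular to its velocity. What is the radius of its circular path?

The magnetic force provides the centripetal force: |q|vB = mv²/r.
r = mv/(|q|B) = (6.8×10⁻²⁶)(1.8×10⁴)/((3.2×10⁻¹⁹)(6.0×10⁻³)) ≈ 0.64 m.

r ≈ 0.64 m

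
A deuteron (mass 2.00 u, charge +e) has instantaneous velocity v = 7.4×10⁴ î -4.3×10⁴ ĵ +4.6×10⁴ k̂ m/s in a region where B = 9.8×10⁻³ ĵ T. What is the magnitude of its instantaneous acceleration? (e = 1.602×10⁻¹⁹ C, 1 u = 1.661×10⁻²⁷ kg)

|a| ≈ 4.12×10¹⁰ m/s²

v×B = (-451, 0, 725) N/C.
F = q v×B = (1.602×10⁻¹⁹ C)·(-451, 0, 725) = (-7.22×10⁻¹⁷, 0, 1.16×10⁻¹⁶) N.
|a| = |F|/m = 1.368×10⁻¹⁶/3.322×10⁻²⁷ ≈ 4.12×10¹⁰ m/s².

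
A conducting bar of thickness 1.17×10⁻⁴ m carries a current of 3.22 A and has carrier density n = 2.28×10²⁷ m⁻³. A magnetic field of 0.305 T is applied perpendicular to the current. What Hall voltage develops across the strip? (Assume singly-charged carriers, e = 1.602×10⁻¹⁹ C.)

V_H = IB/(n e t).
V_H = (3.22)(0.305)/((2.28×10²⁷)(1.602×10⁻¹⁹)(1.17×10⁻⁴)) ≈ 2.30×10⁻⁵ V.

V_H ≈ 2.30×10⁻⁵ V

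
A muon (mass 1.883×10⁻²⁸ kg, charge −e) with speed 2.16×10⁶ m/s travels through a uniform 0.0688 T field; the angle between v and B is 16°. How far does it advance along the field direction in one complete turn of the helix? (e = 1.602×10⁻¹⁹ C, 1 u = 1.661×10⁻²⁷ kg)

p ≈ 0.223 m

v∥ = v cosθ = 2.16×10⁶·cos16° ≈ 2.076×10⁶ m/s.
T = 2πm/(|q|B) = 2π(1.883×10⁻²⁸)/((1.602×10⁻¹⁹)(0.0688)) ≈ 1.073×10⁻⁷ s.
pitch = v∥ T = (2.076×10⁶)(1.073×10⁻⁷) ≈ 0.223 m.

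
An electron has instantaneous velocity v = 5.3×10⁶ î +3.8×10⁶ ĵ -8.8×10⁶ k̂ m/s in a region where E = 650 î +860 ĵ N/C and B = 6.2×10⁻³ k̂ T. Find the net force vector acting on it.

v×B = (2.36×10⁴, -3.29×10⁴, 0) N/C.
E + v×B = (2.42×10⁴, -3.20×10⁴, 0) N/C.
F = q(E + v×B) = (−1.602×10⁻¹⁹ C)·(2.42×10⁴, -3.20×10⁴, 0) = (-3.88×10⁻¹⁵, 5.13×10⁻¹⁵, 0) N.

F ≈ (-3.88×10⁻¹⁵, 5.13×10⁻¹⁵, 0) N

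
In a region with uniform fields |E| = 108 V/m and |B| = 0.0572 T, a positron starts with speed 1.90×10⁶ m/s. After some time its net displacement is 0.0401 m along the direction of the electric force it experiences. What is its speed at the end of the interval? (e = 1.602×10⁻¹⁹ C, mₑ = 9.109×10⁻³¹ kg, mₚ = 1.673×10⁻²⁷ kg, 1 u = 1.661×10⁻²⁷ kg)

v_f ≈ 2.27×10⁶ m/s

B does no work; ΔKE = |q|E d.
½mv_f² = ½mv₀² + |q|Ed = ½(9.109×10⁻³¹)(1.90×10⁶)² + (1.602×10⁻¹⁹)(108)(0.0401) ≈ 1.644×10⁻¹⁸ J + 6.938×10⁻¹⁹ J ≈ 2.338×10⁻¹⁸ J.
v_f = √(2·2.338×10⁻¹⁸/9.109×10⁻³¹) ≈ 2.27×10⁶ m/s.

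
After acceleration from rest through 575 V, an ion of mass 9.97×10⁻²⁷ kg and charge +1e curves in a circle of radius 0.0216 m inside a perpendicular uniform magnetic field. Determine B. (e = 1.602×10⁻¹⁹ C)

v = √(2|q|V/m) = √(2·1.602×10⁻¹⁹·575/9.97×10⁻²⁷) ≈ 1.359×10⁵ m/s.
B = mv/(|q|r) = (9.97×10⁻²⁷)(1.359×10⁵)/((1.602×10⁻¹⁹)(0.0216)) ≈ 0.392 T.

B ≈ 0.392 T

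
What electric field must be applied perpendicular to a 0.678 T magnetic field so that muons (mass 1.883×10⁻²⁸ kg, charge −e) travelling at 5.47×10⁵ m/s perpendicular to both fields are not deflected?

E = 3.71×10⁵ V/m

For straight-line motion qE = qvB, so E = vB.
E = 5.47×10⁵ × 0.678 = 3.71×10⁵ V/m.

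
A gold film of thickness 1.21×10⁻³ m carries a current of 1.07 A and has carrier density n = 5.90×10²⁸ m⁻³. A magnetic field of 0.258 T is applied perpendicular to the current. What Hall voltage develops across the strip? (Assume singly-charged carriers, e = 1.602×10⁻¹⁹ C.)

V_H = IB/(n e t).
V_H = (1.07)(0.258)/((5.90×10²⁸)(1.602×10⁻¹⁹)(1.21×10⁻³)) ≈ 2.41×10⁻⁸ V.

V_H ≈ 2.41×10⁻⁸ V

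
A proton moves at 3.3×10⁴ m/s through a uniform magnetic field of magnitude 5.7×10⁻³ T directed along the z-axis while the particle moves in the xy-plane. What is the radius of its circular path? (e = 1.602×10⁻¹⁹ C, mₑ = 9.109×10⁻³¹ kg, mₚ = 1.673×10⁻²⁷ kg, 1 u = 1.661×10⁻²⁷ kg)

The magnetic force provides the centripetal force: |q|vB = mv²/r.
r = mv/(|q|B) = (1.673×10⁻²⁷)(3.3×10⁴)/((1.602×10⁻¹⁹)(5.7×10⁻³)) ≈ 0.060 m.

r ≈ 0.060 m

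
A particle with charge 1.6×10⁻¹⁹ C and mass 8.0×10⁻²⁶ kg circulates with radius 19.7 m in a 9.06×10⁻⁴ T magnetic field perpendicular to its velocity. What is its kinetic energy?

KE ≈ 318 eV

v = |q|Br/m, then KE = ½mv² = (qBr)²/(2m).
v = (1.6×10⁻¹⁹)(9.06×10⁻⁴)(19.7)/8.0×10⁻²⁶ ≈ 3.570×10⁴ m/s.
KE = ½(8.0×10⁻²⁶)(3.570×10⁴)² ≈ 5.10×10⁻¹⁷ J = 318 eV.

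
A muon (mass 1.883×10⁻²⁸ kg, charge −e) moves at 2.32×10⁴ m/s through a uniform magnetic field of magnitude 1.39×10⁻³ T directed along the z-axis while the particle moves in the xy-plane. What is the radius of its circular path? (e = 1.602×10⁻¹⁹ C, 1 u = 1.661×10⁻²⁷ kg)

r ≈ 0.0196 m

The magnetic force provides the centripetal force: |q|vB = mv²/r.
r = mv/(|q|B) = (1.883×10⁻²⁸)(2.32×10⁴)/((1.602×10⁻¹⁹)(1.39×10⁻³)) ≈ 0.0196 m.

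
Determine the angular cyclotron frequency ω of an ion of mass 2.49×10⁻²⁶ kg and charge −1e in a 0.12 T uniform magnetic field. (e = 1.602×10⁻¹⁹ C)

ω ≈ 7.7×10⁵ rad/s

ω = |q|B/m.
ω = (1.602×10⁻¹⁹)(0.12)/2.49×10⁻²⁶ ≈ 7.7×10⁵ rad/s.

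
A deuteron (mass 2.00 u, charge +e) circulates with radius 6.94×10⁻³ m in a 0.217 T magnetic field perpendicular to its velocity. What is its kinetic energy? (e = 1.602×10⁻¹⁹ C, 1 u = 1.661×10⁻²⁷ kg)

v = |q|Br/m, then KE = ½mv² = (qBr)²/(2m).
v = (1.602×10⁻¹⁹)(0.217)(6.94×10⁻³)/3.322×10⁻²⁷ ≈ 7.262×10⁴ m/s.
KE = ½(3.322×10⁻²⁷)(7.262×10⁴)² ≈ 8.76×10⁻¹⁸ J.

KE ≈ 8.76×10⁻¹⁸ J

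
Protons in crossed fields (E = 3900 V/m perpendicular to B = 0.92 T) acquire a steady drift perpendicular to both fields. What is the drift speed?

The E×B drift speed is v_d = E/B.
v_d = 3900/0.92 = 4200 m/s.

v_d ≈ 4200 m/s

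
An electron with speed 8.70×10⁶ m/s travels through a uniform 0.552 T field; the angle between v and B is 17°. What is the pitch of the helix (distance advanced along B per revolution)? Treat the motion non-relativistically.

v∥ = v cosθ = 8.70×10⁶·cos17° ≈ 8.320×10⁶ m/s.
T = 2πm/(|q|B) = 2π(9.109×10⁻³¹)/((1.602×10⁻¹⁹)(0.552)) ≈ 6.472×10⁻¹¹ s.
pitch = v∥ T = (8.320×10⁶)(6.472×10⁻¹¹) ≈ 5.38×10⁻⁴ m.

p ≈ 5.38×10⁻⁴ m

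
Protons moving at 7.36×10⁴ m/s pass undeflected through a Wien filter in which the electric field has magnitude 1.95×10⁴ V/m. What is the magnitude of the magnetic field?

Balance of forces in the selector: qE = qvB ⇒ B = E/v.
B = 1.95×10⁴/7.36×10⁴ = 0.265 T.

B = 0.265 T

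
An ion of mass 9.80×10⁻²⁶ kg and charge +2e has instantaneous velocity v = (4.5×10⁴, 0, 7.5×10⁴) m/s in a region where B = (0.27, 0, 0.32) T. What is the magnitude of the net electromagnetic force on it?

|F| ≈ 1.87×10⁻¹⁵ N

v×B = (0, 5850, 0) N/C.
F = q v×B = (3.204×10⁻¹⁹ C)·(0, 5850, 0) = (0, 1.87×10⁻¹⁵, 0) N.
|F| = 1.87×10⁻¹⁵ N.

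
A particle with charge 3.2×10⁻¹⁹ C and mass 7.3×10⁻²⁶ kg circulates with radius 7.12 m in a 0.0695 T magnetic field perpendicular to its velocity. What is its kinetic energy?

KE ≈ 1.07×10⁶ eV

v = |q|Br/m, then KE = ½mv² = (qBr)²/(2m).
v = (3.2×10⁻¹⁹)(0.0695)(7.12)/7.3×10⁻²⁶ ≈ 2.169×10⁶ m/s.
KE = ½(7.3×10⁻²⁶)(2.169×10⁶)² ≈ 1.72×10⁻¹³ J = 1.07×10⁶ eV.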